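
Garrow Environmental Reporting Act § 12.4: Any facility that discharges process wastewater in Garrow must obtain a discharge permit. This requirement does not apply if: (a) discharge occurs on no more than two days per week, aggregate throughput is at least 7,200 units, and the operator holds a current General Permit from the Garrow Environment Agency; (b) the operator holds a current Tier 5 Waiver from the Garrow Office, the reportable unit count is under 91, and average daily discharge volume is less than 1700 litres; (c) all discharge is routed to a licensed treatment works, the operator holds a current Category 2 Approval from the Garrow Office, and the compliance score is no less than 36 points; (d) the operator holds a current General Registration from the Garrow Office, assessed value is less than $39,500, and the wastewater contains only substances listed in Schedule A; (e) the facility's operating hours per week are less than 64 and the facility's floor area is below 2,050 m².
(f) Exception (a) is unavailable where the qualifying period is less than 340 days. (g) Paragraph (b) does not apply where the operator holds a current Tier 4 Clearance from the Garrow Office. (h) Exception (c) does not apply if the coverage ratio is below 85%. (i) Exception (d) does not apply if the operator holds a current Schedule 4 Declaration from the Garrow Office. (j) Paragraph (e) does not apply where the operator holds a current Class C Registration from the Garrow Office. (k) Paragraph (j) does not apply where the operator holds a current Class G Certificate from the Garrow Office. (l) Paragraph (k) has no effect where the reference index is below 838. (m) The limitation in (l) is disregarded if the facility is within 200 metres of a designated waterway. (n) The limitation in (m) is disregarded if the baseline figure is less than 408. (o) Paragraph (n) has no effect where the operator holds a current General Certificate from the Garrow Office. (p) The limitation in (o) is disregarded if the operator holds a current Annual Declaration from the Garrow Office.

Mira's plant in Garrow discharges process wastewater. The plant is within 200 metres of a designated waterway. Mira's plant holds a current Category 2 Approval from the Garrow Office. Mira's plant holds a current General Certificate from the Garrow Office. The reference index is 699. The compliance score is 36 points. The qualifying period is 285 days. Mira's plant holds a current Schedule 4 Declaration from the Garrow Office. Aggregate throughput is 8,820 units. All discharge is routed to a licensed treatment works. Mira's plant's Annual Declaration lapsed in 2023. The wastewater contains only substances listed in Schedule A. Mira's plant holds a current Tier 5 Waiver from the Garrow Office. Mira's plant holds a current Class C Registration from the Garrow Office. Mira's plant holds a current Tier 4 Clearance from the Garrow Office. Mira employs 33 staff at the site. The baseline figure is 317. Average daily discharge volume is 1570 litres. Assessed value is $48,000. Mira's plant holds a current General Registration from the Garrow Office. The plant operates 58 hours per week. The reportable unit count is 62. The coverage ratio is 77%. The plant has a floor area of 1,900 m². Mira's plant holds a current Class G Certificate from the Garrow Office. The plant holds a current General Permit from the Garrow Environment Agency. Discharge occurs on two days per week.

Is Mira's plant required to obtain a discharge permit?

Exception (a)'s conditions are all satisfied: discharge occurs on no more than two days per week; aggregate throughput is 8,820 units, meeting the 7,200 units threshold; a current General Permit is held. But: (f) operates — the qualifying period is 285 days, less than the 340 days limit. Exception (a) does not apply.
Exception (b)'s conditions are all satisfied: a current Tier 5 Waiver is held; the reportable unit count is 62, under the 91 limit; average daily discharge volume is 1570 litres, less than the 1700 litres limit. However, paragraph (g) must be considered: (g) is triggered — a current Tier 4 Clearance is held. So (b) is unavailable.
Exception (c)'s conditions are all satisfied: discharge is routed to a licensed treatment works; a current Category 2 Approval is held; the compliance score is 36 points, meeting the 36 points threshold. However, paragraph (h) must be considered: (h) operates against (c): the coverage ratio is 77%, below the 85% limit. So (c) is unavailable.
Exception (d) does not apply: assessed value is $48,000, not less than $39,500.
All of (e)'s requirements are met (the facility's operating hours per week are 58, less than the 64 limit; the facility's floor area is 1,900 m², below the 2,050 m² limit). Considering the limiting provisions: (j) operates (a current Class C Registration is held), but is itself disapplied by (k): (k) applies — a current Class G Certificate is held. (l) is engaged (the reference index is 699, below the 838 limit), but yields to (m): (m) operates against (l): the plant is within 200 m of a designated waterway. (n) would limit (m) — the baseline figure is 317, less than the 408 limit — but (o) sets (n) aside: (o) operates against (n): a current General Certificate is held. (p), which would lift (o), is inapplicable — the Annual Declaration is not current. So (e) applies.

No — exception (e) applies; Mira's plant is not required to obtain a discharge permit.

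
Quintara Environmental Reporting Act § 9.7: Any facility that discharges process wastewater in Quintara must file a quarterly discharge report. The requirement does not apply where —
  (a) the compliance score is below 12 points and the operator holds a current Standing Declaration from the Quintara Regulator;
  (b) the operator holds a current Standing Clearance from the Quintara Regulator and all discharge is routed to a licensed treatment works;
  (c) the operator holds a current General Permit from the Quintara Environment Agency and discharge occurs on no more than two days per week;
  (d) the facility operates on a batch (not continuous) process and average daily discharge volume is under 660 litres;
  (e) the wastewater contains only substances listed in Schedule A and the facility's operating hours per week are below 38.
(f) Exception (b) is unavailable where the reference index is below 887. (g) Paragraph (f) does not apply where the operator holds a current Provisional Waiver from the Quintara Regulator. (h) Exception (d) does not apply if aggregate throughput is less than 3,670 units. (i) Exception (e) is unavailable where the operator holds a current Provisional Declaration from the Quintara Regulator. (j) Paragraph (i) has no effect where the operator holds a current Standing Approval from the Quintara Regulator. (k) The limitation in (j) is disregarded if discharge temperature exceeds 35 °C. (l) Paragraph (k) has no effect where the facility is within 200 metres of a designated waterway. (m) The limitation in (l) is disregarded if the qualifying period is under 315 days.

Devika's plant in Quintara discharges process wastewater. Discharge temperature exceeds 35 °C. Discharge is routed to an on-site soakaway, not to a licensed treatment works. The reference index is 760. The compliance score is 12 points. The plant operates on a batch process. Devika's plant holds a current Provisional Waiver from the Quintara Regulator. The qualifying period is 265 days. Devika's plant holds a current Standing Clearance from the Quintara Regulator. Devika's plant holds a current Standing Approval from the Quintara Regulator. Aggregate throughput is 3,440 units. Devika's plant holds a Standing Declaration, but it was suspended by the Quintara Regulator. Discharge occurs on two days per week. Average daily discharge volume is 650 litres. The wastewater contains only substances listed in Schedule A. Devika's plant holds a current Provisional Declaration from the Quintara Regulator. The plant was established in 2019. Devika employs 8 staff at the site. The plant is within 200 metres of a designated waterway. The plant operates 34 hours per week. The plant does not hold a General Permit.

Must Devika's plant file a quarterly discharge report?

Yes — Devika's plant must file a quarterly discharge report.

Exception (a) requires that the compliance score is below 12 points; but the compliance score is 12 points, not below 12 points, so (a) is unavailable.
Exception (b) fails — discharge is not routed to a licensed treatment works.
Exception (c) does not apply: no General Permit is held.
Exception (d) is satisfied on its face — the facility operates on a batch process; average daily discharge volume is 650 litres, under the 660 litres limit. But applying paragraph (h): (h) operates against (d): aggregate throughput is 3,440 units, less than the 3,670 units limit. So (d) is unavailable.
Exception (e)'s conditions are all satisfied: the wastewater is Schedule-A-only; the facility's operating hours per week are 34, below the 38 limit. But: (i) operates against (e): a current Provisional Declaration is held. (j) is engaged (a current Standing Approval is held), but is overridden by (k): (k) is triggered — discharge temperature exceeds 35 °C. (l) is triggered (the plant is within 200 m of a designated waterway), but yields to (m): (m) operates against (l): the qualifying period is 265 days, under the 315 days limit. So (e) is unavailable.
None of the exceptions is available; § 9.7 applies in full.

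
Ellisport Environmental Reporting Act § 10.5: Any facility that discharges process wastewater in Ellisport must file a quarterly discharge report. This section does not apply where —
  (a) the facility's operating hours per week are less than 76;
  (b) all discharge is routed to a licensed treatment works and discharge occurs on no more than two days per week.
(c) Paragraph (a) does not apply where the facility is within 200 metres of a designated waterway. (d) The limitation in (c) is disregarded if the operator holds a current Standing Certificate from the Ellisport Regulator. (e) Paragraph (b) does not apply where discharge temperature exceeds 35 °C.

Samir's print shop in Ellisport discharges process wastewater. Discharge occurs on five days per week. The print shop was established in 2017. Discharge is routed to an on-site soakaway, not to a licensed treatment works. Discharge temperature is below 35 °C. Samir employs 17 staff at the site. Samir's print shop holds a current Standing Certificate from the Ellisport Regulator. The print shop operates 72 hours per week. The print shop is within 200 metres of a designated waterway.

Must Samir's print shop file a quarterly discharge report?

No — exception (a) applies; Samir's print shop is not required to file a quarterly discharge report.

Exception (a)'s conditions are all satisfied: the facility's operating hours per week are 72, less than the 76 limit. As to paragraphs (c)–(d): (c) would limit (a) — the print shop is within 200 m of a designated waterway — but (d) sets (c) aside: (d) operates against (c): a current Standing Certificate is held. (a) remains available.
Exception (b) requires that all discharge is routed to a licensed treatment works; but discharge is not routed to a licensed treatment works, so (b) is unavailable.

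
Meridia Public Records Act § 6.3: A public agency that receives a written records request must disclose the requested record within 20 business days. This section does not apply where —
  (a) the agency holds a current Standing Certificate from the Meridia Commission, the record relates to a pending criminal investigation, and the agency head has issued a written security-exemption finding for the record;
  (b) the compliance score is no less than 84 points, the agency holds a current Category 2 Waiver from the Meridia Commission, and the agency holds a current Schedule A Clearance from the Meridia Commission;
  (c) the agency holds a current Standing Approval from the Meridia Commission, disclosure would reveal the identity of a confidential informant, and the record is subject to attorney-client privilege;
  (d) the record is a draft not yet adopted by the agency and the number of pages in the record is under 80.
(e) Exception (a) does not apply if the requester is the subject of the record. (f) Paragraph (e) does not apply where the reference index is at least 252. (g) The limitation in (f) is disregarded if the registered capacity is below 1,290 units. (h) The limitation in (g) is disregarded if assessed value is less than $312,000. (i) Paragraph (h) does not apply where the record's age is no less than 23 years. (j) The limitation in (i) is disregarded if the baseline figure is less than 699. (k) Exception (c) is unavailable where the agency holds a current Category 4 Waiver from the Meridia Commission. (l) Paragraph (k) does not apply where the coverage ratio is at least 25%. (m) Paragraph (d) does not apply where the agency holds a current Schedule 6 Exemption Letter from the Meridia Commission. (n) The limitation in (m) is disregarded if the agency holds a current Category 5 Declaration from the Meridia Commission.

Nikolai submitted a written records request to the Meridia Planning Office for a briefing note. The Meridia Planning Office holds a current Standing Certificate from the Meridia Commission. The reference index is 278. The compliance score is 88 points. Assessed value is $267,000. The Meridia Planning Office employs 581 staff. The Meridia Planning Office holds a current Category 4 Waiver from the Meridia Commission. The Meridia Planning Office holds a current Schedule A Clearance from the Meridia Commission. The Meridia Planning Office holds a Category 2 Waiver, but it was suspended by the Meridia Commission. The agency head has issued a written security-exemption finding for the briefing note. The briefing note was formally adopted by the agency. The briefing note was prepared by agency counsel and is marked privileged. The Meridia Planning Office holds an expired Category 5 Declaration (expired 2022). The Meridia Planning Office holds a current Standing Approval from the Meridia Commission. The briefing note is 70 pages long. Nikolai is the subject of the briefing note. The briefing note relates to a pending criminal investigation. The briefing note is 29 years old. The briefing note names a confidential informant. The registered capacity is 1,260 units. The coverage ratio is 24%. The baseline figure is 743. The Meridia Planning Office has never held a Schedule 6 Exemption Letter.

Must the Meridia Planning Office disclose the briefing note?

Yes — the Meridia Planning Office must disclose the briefing note.

All of (a)'s requirements are met (a current Standing Certificate is held; the briefing note relates to a pending investigation; a written security-exemption finding has been issued). Turning to paragraphs (e)–(j): (e) operates against (a): Nikolai is the subject of the briefing note. (f) is triggered (the reference index is 278, meeting the 252 threshold), but is set aside by (g): (g) operates against (f): the registered capacity is 1,260 units, below the 1,290 units limit. (h) is triggered (assessed value is $267,000, less than the $312,000 limit), but is itself disapplied by (i): (i) applies — the record's age is 29 years, meeting the 23 years threshold. (j) does not operate here (the baseline figure is 743, not less than 699), so (i) stands. So (a) is unavailable.
Exception (b) fails — no current Category 2 Waiver is held.
Exception (c) is satisfied on its face — a current Standing Approval is held; the briefing note names a confidential informant; the briefing note is privileged. But applying paragraphs (k)–(l): (k) operates against (c): a current Category 4 Waiver is held. (l), which would lift (k), is not triggered — the coverage ratio is 24%, short of 25%. (c) is therefore removed.
Exception (d) requires that the record is a draft not yet adopted by the agency; but the briefing note has been formally adopted, so (d) is unavailable.
None of the exceptions is available; § 6.3 applies in full.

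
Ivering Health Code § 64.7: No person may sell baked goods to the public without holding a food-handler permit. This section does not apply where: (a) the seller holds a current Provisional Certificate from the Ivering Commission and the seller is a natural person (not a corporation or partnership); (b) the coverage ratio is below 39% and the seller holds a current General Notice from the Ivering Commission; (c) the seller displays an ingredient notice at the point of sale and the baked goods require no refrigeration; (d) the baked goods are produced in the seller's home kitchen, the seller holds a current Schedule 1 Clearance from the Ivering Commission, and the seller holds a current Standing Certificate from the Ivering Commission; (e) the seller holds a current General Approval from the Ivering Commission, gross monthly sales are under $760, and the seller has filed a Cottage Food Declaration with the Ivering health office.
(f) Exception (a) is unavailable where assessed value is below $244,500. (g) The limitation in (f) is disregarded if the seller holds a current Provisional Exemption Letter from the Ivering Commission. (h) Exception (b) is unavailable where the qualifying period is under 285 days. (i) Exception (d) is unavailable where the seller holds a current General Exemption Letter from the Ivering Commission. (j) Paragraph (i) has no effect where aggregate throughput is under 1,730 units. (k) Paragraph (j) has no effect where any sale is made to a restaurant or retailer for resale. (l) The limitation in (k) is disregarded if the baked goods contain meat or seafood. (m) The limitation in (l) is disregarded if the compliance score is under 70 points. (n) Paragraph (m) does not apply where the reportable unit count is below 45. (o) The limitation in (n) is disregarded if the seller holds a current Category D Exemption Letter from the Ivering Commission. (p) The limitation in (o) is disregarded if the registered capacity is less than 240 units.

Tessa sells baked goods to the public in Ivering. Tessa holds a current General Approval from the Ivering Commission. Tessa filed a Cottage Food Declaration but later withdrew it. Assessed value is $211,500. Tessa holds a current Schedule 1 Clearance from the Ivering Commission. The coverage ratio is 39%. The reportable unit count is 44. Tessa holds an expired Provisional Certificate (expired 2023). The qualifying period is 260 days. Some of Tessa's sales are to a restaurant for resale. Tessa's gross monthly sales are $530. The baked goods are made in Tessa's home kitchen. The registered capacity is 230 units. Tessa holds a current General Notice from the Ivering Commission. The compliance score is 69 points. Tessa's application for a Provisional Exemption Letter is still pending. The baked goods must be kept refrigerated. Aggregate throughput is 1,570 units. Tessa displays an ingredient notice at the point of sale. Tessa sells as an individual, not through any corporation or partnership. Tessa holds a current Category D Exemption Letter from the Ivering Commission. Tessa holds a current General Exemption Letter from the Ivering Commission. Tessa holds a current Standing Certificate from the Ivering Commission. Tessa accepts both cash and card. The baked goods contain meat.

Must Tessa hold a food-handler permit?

Exception (a) requires that the seller holds a current Provisional Certificate from the Ivering Commission; but no current Provisional Certificate is held, so (a) is unavailable.
Exception (b) fails — the coverage ratio is 39%, not below 39%.
Exception (c) does not apply: the baked goods require refrigeration.
All of (d)'s requirements are met (the baked goods are home-kitchen produced; a current Schedule 1 Clearance is held; a current Standing Certificate is held). As to paragraphs (i)–(p): (i) operates (a current General Exemption Letter is held), but is itself disapplied by (j): (j) operates against (i): aggregate throughput is 1,570 units, under the 1,730 units limit. (k) is engaged (some sales are to a restaurant for resale), but is itself disapplied by (l): (l) is engaged — the baked goods contain meat. (m) would limit (l) — the compliance score is 69 points, under the 70 points limit — but (n) sets (m) aside: (n) is engaged — the reportable unit count is 44, below the 45 limit. (o) is triggered (a current Category D Exemption Letter is held), but is itself disapplied by (p): (p) operates against (o): the registered capacity is 230 units, less than the 240 units limit. So (d) applies.
Exception (e) does not apply: the Cottage Food Declaration was withdrawn.

No — exception (d) applies; Tessa is not required to hold a food-handler permit.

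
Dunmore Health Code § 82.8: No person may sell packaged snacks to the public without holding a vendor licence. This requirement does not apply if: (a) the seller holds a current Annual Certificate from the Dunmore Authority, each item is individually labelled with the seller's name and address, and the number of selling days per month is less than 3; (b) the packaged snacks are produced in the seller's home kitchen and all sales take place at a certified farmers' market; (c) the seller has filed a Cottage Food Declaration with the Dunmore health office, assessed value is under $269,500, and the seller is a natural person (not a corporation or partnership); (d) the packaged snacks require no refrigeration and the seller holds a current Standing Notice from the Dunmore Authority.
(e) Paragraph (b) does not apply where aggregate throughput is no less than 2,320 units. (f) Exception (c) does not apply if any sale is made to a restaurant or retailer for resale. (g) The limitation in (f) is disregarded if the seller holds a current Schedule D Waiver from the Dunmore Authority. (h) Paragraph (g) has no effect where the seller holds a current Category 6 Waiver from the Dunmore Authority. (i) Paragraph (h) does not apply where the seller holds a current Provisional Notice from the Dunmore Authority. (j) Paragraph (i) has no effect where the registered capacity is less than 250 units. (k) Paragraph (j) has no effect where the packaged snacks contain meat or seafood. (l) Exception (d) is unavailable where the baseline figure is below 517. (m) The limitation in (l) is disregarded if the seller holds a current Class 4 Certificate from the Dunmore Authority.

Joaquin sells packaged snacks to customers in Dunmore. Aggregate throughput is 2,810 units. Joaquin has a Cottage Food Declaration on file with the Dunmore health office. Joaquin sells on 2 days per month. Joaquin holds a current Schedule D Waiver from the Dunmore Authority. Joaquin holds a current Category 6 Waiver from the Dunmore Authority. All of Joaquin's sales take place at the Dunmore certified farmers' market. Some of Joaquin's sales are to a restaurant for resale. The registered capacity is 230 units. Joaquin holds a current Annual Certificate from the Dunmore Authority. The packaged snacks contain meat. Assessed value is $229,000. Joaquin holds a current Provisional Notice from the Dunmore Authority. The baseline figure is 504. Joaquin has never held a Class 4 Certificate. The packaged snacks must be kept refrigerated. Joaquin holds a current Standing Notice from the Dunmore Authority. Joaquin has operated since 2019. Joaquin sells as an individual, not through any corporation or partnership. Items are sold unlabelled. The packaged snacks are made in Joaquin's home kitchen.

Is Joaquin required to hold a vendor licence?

Exception (a) does not apply: items are sold unlabelled.
Exception (b)'s conditions are all satisfied: the packaged snacks are home-kitchen produced; all sales are at a certified farmers' market. But: (e) operates against (b): aggregate throughput is 2,810 units, meeting the 2,320 units threshold. (b) is therefore removed.
Exception (c) is satisfied on its face — a Cottage Food Declaration is on file; assessed value is $229,000, under the $269,500 limit; the seller is a natural person. Under paragraphs (f)–(k): (f) applies (some sales are to a restaurant for resale), but yields to (g): (g) operates against (f): a current Schedule D Waiver is held. (h) would limit (g) — a current Category 6 Waiver is held — but (i) sets (h) aside: (i) operates against (h): a current Provisional Notice is held. (j) is triggered (the registered capacity is 230 units, less than the 250 units limit), but is overridden by (k): (k) operates against (j): the packaged snacks contain meat. (c) remains available.
Exception (d) fails — the packaged snacks require refrigeration.

No — exception (c) applies; Joaquin is not required to hold a vendor licence.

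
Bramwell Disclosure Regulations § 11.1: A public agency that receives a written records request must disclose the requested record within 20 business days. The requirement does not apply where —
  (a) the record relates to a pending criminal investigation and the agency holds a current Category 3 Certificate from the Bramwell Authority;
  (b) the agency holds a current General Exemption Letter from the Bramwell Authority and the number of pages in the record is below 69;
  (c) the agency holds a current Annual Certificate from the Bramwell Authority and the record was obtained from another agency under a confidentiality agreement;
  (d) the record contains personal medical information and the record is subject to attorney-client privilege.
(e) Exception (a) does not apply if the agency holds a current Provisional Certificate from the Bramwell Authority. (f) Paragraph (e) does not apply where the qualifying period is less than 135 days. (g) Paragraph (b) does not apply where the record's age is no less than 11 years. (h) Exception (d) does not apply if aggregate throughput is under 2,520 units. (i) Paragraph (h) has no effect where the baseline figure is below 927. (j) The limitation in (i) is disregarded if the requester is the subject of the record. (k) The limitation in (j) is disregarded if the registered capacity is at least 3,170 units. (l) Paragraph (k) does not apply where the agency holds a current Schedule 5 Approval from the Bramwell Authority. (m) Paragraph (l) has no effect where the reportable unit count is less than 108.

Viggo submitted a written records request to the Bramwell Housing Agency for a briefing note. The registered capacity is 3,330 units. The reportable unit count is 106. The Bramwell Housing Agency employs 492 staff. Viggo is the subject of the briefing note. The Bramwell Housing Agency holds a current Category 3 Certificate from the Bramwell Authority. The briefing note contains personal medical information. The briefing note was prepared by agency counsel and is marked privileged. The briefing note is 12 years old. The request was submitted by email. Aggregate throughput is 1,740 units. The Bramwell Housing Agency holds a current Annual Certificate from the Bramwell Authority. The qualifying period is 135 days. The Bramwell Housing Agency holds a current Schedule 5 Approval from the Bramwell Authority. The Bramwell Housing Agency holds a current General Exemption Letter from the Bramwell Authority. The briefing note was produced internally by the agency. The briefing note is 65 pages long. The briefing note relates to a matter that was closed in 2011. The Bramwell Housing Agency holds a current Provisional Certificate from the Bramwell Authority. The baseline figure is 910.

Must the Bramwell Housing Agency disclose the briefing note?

No — exception (d) applies; the Bramwell Housing Agency is not required to disclose the briefing note.

Exception (a) fails — the briefing note relates to a closed matter.
Exception (b): a current General Exemption Letter is held; the number of pages in the record is 65, below the 69 limit — every condition holds. But: (g) operates against (b): the record's age is 12 years, meeting the 11 years threshold. (b) is therefore removed.
Exception (c) fails — the briefing note was produced internally.
All of (d)'s requirements are met (the briefing note contains personal medical information; the briefing note is privileged). Under paragraphs (h)–(m): (h) would limit (d) — aggregate throughput is 1,740 units, under the 2,520 units limit — but (i) sets (h) aside: (i) is triggered — the baseline figure is 910, below the 927 limit. (j) applies (Viggo is the subject of the briefing note), but is overridden by (k): (k) operates against (j): the registered capacity is 3,330 units, meeting the 3,170 units threshold. (l) would limit (k) — a current Schedule 5 Approval is held — but (m) sets (l) aside: (m) operates against (l): the reportable unit count is 106, less than the 108 limit. (d) remains available.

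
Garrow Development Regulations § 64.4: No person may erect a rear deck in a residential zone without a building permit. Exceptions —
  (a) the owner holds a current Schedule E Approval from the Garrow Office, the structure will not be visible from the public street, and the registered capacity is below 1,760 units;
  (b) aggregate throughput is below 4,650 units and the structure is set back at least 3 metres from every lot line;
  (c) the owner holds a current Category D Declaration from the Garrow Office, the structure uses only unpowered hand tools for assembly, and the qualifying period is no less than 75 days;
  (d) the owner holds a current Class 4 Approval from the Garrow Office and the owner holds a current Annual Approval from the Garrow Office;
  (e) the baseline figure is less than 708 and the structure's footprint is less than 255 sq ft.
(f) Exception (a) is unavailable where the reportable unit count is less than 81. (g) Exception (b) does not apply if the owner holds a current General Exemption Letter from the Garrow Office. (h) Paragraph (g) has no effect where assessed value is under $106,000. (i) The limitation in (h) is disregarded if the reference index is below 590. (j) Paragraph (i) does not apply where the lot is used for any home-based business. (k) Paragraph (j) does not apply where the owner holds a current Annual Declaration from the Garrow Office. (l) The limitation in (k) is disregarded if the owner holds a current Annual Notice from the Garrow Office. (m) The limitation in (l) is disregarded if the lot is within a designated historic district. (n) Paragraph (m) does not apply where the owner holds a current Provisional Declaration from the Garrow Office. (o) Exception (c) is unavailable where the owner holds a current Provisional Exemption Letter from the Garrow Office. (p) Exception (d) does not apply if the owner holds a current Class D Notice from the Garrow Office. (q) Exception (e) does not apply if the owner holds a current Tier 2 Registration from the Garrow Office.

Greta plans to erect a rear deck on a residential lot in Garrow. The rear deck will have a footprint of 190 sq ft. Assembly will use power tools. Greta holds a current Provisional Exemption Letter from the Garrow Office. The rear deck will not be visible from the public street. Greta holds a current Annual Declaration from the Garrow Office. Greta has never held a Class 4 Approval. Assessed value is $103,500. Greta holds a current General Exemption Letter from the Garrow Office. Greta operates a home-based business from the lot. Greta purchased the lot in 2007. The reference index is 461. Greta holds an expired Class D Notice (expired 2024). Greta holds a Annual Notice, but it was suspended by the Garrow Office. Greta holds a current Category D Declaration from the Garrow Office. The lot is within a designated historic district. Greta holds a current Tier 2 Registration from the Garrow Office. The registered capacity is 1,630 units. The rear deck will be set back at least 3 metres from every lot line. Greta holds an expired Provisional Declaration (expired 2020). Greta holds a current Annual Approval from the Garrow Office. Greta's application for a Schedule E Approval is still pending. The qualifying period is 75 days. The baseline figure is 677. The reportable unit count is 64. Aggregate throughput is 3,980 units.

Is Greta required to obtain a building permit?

Exception (a) fails — the Schedule E Approval is not current.
Exception (b): aggregate throughput is 3,980 units, below the 4,650 units limit; the setback is at least 3 m on every side — every condition holds. But applying paragraphs (g)–(n): (g) operates — a current General Exemption Letter is held. (h) would limit (g) — assessed value is $103,500, under the $106,000 limit — but (i) sets (h) aside: (i) operates against (h): the reference index is 461, below the 590 limit. (j) is engaged (a home-based business operates on the lot), but is itself disapplied by (k): (k) operates against (j): a current Annual Declaration is held. (l) is inapplicable (no current Annual Notice is held), so (k) stands. So (b) is unavailable.
Exception (c) does not apply: assembly uses power tools.
Exception (d) requires that the owner holds a current Class 4 Approval from the Garrow Office; but the Class 4 Approval is not current, so (d) is unavailable.
Exception (e) is satisfied on its face — the baseline figure is 677, less than the 708 limit; the structure's footprint is 190 sq ft, less than the 255 sq ft limit. But applying paragraph (q): (q) is triggered — a current Tier 2 Registration is held. Exception (e) does not apply.
No exception is made out. Greta falls within the general rule.

Yes — Greta must obtain a building permit.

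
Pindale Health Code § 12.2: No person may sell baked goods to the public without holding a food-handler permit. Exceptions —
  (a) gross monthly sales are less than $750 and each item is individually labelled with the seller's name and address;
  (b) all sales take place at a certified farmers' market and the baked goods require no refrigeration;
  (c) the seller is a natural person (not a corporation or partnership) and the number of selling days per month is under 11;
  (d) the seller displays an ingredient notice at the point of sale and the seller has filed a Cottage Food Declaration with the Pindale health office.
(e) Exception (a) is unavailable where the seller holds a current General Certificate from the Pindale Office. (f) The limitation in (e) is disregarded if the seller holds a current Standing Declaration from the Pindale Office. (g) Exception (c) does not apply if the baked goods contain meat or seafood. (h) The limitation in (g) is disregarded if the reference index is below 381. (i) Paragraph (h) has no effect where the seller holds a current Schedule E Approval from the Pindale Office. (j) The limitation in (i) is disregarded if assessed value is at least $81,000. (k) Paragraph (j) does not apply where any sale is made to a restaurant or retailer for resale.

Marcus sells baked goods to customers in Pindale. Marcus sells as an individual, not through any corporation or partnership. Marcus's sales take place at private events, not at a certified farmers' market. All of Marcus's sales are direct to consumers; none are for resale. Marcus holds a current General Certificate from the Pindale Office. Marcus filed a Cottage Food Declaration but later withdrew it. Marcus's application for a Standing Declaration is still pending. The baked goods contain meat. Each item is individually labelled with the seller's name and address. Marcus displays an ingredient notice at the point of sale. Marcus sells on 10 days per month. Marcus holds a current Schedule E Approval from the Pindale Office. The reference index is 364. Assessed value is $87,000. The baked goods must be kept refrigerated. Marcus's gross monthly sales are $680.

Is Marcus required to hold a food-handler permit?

No — exception (c) applies; Marcus is not required to hold a food-handler permit.

Exception (a) is satisfied on its face — gross monthly sales are $680, less than the $750 limit; items are individually labelled. But applying paragraphs (e)–(f): (e) operates against (a): a current General Certificate is held. (f) is inapplicable (no current Standing Declaration is held), so (e) stands. So (a) is unavailable.
Exception (b) does not apply: sales are at private events, not a certified farmers' market.
All of (c)'s requirements are met (the seller is a natural person; the number of selling days per month is 10, under the 11 limit). Considering the limiting provisions: (g) would limit (c) — the baked goods contain meat — but (h) sets (g) aside: (h) operates against (g): the reference index is 364, below the 381 limit. (i) would limit (h) — a current Schedule E Approval is held — but (j) sets (i) aside: (j) applies — assessed value is $87,000, meeting the $81,000 threshold. (k) does not operate here (no sales are for resale), so (j) stands. Exception (c) stands.
Exception (d) fails — the Cottage Food Declaration was withdrawn.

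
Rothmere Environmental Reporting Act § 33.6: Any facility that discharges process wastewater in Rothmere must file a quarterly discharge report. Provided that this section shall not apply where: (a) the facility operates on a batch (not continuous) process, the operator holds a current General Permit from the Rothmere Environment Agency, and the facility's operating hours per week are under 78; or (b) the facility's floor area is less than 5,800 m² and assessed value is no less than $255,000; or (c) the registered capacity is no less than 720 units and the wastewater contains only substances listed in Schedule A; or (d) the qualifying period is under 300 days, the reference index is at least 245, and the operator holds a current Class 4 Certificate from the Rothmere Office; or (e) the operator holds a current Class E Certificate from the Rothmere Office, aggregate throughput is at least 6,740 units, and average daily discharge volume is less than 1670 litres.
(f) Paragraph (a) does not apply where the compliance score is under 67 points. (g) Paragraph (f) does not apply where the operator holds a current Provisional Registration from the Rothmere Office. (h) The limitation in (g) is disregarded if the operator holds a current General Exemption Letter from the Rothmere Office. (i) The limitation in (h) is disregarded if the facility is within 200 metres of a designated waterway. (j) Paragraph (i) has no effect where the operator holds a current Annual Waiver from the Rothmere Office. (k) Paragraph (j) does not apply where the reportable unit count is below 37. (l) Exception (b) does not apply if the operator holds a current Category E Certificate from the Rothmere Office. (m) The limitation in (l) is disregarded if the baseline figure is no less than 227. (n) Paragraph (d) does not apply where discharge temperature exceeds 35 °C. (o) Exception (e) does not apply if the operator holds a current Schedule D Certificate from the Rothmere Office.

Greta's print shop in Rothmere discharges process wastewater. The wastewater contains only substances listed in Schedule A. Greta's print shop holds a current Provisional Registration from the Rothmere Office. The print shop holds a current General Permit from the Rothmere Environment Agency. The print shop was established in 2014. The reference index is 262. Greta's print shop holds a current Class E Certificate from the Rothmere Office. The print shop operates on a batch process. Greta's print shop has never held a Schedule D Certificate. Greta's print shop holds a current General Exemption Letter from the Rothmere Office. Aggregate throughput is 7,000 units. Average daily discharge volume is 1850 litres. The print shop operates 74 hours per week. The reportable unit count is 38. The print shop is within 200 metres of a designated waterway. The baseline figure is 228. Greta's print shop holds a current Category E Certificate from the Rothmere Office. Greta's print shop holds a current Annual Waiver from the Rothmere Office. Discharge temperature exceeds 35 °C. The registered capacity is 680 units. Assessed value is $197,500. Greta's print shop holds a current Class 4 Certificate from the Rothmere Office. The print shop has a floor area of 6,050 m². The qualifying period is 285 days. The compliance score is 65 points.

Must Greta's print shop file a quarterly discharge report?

Exception (a): the facility operates on a batch process; a current General Permit is held; the facility's operating hours per week are 74, under the 78 limit — every condition holds. Turning to paragraphs (f)–(k): (f) operates against (a): the compliance score is 65 points, under the 67 points limit. (g) operates (a current Provisional Registration is held), but is overridden by (h): (h) is triggered — a current General Exemption Letter is held. (i) would limit (h) — the print shop is within 200 m of a designated waterway — but (j) sets (i) aside: (j) operates against (i): a current Annual Waiver is held. (k), which would lift (j), is not engaged — the reportable unit count is 38, not below 37. So (a) is unavailable.
Exception (b) fails — the facility's floor area is 6,050 m², not less than 5,800 m².
Exception (c) does not apply: the registered capacity is 680 units, short of 720 units.
All of (d)'s requirements are met (the qualifying period is 285 days, under the 300 days limit; the reference index is 262, meeting the 245 threshold; a current Class 4 Certificate is held). But applying paragraph (n): (n) is engaged — discharge temperature exceeds 35 °C. Exception (d) does not apply.
Exception (e) requires that average daily discharge volume is less than 1670 litres; but average daily discharge volume is 1850 litres, not less than 1670 litres, so (e) is unavailable.
Every exception is unavailable, so the rule governs.

Yes — Greta's print shop must file a quarterly discharge report.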